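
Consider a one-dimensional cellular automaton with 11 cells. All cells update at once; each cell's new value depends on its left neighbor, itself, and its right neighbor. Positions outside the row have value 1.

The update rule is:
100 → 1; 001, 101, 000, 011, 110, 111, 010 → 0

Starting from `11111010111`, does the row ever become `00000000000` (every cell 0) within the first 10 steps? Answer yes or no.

yes

00000000000
all cells are 0 at step 1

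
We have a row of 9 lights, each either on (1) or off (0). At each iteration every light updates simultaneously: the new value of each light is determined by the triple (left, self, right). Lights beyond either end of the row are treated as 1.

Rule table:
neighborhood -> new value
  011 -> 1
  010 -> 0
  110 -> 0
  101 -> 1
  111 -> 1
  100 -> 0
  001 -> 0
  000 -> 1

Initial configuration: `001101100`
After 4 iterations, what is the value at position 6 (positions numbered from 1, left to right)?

1

001011000
000110010
010100001
101001101
position 6 holds 1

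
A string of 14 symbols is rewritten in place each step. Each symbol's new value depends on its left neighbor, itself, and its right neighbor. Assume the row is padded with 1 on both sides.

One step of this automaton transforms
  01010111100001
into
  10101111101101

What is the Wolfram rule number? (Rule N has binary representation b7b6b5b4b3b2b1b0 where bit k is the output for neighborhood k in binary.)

233

position 6: 111 → 1  (bit 7 = 1)
position 8: 110 → 1  (bit 6 = 1)
position 0: 101 → 1  (bit 5 = 1)
position 9: 100 → 0  (bit 4 = 0)
position 5: 011 → 1  (bit 3 = 1)
position 1: 010 → 0  (bit 2 = 0)
position 12: 001 → 0  (bit 1 = 0)
position 10: 000 → 1  (bit 0 = 1)
bits b7..b0 = 11101001 = 233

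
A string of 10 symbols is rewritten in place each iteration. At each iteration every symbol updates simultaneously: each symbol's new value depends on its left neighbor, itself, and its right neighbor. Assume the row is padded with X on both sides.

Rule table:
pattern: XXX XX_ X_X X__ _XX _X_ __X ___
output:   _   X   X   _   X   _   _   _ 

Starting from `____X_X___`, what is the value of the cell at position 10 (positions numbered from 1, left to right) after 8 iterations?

_

_____X____
__________
__________  (fixed point — unchanged through iteration 8)
position 10 holds _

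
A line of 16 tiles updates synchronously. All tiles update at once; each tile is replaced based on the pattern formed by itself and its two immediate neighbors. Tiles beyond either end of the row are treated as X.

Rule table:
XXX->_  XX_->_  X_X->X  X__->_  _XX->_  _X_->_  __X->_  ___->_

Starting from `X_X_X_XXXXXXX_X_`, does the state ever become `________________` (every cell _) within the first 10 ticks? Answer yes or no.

yes

_X_X_X_______X_X
X_X_X_________X_
_X_X___________X
X_X_____________
_X______________
X_______________
________________
all cells are _ at tick 7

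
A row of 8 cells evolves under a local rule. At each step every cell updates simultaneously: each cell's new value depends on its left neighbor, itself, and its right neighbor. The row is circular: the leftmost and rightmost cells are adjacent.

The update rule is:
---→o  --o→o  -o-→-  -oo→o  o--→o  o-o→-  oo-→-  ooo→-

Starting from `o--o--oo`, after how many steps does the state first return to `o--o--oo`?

step 1: -oo-ooo-
step 2: oo--o--o
step 3: --oo-ooo
step 4: ooo--o--
step 5: o--oo-oo
step 6: -ooo--o-
step 7: oo--oo-o
step 8: --ooo--o
step 9: ooo--oo-
step 10: o--ooo--
step 11: -ooo--oo
step 12: -o--ooo-
step 13: o-ooo--o
step 14: --o--ooo
step 15: oo-ooo--
step 16: o--o--oo

16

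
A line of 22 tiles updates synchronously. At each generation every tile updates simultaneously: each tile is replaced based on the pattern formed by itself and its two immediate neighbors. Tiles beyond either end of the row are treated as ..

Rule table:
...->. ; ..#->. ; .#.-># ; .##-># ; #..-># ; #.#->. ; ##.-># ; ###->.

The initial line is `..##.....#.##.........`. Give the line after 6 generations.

..#.#.##.#.#.#.#.##...

..###....#.###........
..#.##...#.#.##.......
..#.###..#.#.###......
..#.#.##.#.#.#.##.....
..#.#.##.#.#.#.###....
..#.#.##.#.#.#.#.##...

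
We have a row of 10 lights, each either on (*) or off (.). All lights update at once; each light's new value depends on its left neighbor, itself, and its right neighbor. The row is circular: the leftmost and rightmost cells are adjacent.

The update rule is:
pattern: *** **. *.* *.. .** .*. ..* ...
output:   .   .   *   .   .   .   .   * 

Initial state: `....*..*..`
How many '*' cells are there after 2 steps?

4

step 1: ***......*
step 2: ....****..
count of *: 4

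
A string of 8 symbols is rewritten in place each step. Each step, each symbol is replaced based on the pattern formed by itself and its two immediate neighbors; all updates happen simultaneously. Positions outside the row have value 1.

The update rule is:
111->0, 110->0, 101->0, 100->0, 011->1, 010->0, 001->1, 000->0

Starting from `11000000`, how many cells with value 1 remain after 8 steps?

00000001
00000011
00000110
00001100
00011001
00110011
01100110
01001100
count of 1: 3

3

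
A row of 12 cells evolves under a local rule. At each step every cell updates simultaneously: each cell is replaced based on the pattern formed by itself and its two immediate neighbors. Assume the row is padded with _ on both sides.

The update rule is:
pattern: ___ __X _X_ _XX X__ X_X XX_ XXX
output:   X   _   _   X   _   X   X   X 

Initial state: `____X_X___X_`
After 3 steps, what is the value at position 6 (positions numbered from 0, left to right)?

step 1: XXX__X__X___
step 2: XXX_______XX
step 3: XXX_XXXXX_XX
position 6 holds X

X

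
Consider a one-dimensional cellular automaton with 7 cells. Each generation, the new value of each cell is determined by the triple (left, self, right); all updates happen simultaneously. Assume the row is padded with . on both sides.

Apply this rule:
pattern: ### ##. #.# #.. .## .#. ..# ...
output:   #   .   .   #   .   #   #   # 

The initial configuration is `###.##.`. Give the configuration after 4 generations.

.#....#
#######
.#####.
#.###.#

#.###.#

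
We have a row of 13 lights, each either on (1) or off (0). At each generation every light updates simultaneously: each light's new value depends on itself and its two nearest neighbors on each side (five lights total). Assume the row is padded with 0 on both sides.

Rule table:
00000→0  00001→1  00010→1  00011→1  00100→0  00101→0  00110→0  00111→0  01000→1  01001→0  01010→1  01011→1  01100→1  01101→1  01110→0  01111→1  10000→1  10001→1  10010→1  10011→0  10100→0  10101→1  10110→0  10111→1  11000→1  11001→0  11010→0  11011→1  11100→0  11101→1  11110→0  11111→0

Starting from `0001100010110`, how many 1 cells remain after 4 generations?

0110111101011
1011110101101
0111010110100
1001011010011
count of 1: 7

7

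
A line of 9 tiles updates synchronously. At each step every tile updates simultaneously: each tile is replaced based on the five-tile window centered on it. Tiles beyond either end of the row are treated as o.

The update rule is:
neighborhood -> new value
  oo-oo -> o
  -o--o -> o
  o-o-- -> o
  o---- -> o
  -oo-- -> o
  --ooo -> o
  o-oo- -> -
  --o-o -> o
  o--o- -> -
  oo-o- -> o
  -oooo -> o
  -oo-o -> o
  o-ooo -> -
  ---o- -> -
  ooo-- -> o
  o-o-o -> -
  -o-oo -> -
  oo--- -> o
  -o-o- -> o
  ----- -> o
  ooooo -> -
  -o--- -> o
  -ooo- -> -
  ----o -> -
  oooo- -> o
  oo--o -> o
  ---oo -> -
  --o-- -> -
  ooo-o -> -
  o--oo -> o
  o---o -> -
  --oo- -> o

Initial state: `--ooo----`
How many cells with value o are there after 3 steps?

7

ooo-ooo--
-o-o--ooo
o-oooooo-
count of o: 7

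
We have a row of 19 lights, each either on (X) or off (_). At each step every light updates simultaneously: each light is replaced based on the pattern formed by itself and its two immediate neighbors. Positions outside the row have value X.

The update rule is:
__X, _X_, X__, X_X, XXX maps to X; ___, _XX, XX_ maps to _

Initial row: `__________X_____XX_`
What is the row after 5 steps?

X________XXX___X__X
_X______X_X_X_XXXX_
XXX____XXXXXXX_XX_X
XX_X__X_XXXXX_X__X_
X_XXXXXX_XXX_XXXXXX

X_XXXXXX_XXX_XXXXXX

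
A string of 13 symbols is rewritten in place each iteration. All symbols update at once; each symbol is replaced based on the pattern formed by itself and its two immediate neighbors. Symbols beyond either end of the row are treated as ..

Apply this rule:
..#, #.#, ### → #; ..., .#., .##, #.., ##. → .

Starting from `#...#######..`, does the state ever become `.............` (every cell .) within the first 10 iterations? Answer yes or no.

...#.#####...
..#.#.###....
.#.#.#.#.....
#.#.#.#......
.#.#.#.......
#.#.#........
.#.#.........
#.#..........
.#...........
#............
iteration 10 is #............, still not uniform .

no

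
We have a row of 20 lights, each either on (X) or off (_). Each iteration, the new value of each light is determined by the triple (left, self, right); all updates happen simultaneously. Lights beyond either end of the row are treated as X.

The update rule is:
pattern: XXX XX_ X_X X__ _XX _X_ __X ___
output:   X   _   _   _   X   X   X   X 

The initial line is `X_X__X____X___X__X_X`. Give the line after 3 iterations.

_X__X_XXX__XX__XX_XX

iteration 1: __X_XX_XXXX_XXX_XX_X
iteration 2: _XX_X__XXX__XX__X__X
iteration 3: _X__X_XXX__XX__XX_XX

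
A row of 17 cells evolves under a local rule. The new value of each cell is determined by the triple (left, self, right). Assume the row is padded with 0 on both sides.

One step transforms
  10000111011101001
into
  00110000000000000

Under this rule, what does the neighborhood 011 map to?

At position 5 the neighborhood is 011; the next row has 0 there.

0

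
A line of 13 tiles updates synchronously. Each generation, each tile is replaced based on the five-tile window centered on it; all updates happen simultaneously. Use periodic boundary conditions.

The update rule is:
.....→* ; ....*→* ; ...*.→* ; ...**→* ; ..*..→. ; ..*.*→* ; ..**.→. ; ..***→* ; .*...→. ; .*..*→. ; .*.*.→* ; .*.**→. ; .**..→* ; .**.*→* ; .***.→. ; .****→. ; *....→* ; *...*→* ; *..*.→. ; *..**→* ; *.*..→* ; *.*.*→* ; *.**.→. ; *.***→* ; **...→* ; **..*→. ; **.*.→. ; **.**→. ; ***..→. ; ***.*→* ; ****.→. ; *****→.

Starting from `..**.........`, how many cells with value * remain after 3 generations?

12

**.**********
.*.*.........
****.********
count of *: 12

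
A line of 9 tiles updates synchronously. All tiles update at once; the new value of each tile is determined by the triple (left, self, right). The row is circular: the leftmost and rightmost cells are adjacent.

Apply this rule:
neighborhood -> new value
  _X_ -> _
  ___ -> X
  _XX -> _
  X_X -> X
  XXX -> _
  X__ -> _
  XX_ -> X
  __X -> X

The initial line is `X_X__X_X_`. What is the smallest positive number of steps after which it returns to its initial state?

9

_X__X_X_X
X__X_X_X_
__X_X_X_X
_X_X_X_X_
X_X_X_X__
_X_X_X__X
X_X_X__X_
_X_X__X_X
X_X__X_X_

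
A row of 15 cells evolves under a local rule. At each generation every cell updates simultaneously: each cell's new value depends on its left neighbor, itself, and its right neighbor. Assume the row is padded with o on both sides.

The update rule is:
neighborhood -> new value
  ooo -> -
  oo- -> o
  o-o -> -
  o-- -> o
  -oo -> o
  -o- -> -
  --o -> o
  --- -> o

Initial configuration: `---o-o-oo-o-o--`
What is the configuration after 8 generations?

ooo----oo----oo
--oooooooooooo-
ooo----------o-
--ooooooooooo--
ooo---------ooo
--ooooooooooo--  (repeats generation 4; period 2)
generation 8: --ooooooooooo--

--ooooooooooo--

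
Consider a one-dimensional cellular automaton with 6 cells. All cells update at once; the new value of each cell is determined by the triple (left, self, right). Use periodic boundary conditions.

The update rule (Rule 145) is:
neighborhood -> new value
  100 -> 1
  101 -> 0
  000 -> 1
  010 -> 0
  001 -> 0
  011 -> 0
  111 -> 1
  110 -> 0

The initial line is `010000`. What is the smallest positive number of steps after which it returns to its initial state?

step 1: 001111
step 2: 100110
step 3: 010000

3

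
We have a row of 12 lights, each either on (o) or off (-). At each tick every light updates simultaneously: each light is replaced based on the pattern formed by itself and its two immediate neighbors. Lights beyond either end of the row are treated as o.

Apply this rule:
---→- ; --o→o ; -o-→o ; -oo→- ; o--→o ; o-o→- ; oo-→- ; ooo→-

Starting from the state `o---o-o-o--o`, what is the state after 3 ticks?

-oo--ooo---o

-o-oo-o-ooo-
-o----o-----
-oo--ooo---o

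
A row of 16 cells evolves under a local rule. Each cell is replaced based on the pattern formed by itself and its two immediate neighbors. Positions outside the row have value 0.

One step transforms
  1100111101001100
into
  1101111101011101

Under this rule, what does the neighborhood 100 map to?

0

At position 2 the neighborhood is 100; the next row has 0 there.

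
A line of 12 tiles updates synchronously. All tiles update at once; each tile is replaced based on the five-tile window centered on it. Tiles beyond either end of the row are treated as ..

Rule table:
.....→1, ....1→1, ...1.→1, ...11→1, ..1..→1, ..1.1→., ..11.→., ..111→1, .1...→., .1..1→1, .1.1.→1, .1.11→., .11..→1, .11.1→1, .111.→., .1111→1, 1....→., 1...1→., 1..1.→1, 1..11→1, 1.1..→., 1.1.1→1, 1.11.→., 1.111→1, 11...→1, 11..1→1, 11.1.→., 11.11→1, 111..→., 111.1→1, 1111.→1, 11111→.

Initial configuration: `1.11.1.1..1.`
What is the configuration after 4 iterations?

111...1111..

iteration 1: ...1.11.111.
iteration 2: 111...111..1
iteration 3: 1..1.11..111
iteration 4: 111...1111..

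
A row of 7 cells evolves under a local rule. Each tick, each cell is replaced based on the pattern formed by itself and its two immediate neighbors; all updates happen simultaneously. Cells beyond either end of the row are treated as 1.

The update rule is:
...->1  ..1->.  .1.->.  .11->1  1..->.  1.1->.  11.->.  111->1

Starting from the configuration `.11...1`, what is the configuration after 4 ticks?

.111..1

tick 1: .1..1.1
tick 2: ......1
tick 3: .1111.1
tick 4: .111..1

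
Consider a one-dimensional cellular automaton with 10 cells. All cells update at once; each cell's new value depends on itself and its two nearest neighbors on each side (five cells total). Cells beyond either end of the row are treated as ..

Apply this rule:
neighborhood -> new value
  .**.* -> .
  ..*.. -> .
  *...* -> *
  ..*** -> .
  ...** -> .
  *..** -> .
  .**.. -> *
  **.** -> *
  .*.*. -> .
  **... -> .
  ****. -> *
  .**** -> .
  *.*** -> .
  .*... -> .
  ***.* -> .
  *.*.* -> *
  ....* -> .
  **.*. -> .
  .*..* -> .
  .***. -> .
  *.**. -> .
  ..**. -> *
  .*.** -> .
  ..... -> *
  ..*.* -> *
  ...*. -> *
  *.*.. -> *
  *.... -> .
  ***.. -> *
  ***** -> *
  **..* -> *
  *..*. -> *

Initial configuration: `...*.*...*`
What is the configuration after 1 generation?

*.**.*.**.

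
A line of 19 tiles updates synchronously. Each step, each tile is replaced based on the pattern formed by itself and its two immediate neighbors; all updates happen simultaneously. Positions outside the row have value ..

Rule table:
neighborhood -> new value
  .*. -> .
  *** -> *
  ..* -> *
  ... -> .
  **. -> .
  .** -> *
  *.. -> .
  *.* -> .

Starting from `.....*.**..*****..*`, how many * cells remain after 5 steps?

....*..*..*****..*.
...*..*..*****..*..
..*..*..*****..*...
.*..*..*****..*....
*..*..*****..*.....
count of *: 8

8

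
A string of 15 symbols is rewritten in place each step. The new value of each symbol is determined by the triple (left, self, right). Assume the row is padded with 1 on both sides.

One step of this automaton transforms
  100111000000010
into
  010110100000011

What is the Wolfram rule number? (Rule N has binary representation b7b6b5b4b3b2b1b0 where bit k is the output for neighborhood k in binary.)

position 4: 111 → 1  (bit 7 = 1)
position 0: 110 → 0  (bit 6 = 0)
position 14: 101 → 1  (bit 5 = 1)
position 1: 100 → 1  (bit 4 = 1)
position 3: 011 → 1  (bit 3 = 1)
position 13: 010 → 1  (bit 2 = 1)
position 2: 001 → 0  (bit 1 = 0)
position 7: 000 → 0  (bit 0 = 0)
bits b7..b0 = 10111100 = 188

188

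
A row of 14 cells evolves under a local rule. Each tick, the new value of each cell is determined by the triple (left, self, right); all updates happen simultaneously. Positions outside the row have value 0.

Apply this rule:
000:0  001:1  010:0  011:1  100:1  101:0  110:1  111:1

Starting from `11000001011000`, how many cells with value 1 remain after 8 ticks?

11100010011100
11110101111110
11110001111111
11111011111111
11111011111111  (fixed point — unchanged through tick 8)
count of 1: 13

13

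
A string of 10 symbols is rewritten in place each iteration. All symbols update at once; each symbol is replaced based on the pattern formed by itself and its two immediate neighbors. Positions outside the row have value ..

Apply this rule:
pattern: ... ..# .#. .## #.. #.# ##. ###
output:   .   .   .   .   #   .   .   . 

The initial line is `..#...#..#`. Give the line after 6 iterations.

...#...#..
....#...#.
.....#...#
......#...
.......#..
........#.

........#.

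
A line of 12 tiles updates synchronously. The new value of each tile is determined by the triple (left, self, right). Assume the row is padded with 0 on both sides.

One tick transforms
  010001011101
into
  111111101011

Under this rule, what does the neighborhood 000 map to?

At position 3 the neighborhood is 000; the next row has 1 there.

1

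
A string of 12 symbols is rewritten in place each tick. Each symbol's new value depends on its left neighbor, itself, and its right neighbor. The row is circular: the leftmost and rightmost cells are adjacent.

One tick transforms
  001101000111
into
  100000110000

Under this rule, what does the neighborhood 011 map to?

0

At position 2 the neighborhood is 011; the next row has 0 there.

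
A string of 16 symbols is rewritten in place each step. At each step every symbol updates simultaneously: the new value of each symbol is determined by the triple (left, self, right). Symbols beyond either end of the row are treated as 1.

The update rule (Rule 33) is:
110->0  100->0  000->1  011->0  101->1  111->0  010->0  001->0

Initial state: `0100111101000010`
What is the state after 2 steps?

1000000010011001
0011111000000000

0011111000000000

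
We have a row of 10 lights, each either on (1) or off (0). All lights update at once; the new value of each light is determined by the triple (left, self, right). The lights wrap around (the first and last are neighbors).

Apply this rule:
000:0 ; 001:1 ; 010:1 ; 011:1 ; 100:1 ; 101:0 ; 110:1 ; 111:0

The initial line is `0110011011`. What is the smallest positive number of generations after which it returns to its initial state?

3

0111111011
0100001011
0110011011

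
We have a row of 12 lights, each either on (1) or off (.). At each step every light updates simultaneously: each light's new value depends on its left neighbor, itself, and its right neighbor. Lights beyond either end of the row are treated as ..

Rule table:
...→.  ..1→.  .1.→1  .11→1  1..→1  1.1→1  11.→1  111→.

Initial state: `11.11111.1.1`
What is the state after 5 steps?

1111...11111
1..11..1...1
11.111.11..1
1111.11111.1
1..111...111

1..111...111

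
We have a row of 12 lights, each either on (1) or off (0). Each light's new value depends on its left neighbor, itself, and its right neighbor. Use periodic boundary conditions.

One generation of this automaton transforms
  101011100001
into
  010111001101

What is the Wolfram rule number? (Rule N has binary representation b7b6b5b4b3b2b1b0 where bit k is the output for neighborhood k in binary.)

169

position 5: 111 → 1  (bit 7 = 1)
position 0: 110 → 0  (bit 6 = 0)
position 1: 101 → 1  (bit 5 = 1)
position 7: 100 → 0  (bit 4 = 0)
position 4: 011 → 1  (bit 3 = 1)
position 2: 010 → 0  (bit 2 = 0)
position 10: 001 → 0  (bit 1 = 0)
position 8: 000 → 1  (bit 0 = 1)
bits b7..b0 = 10101001 = 169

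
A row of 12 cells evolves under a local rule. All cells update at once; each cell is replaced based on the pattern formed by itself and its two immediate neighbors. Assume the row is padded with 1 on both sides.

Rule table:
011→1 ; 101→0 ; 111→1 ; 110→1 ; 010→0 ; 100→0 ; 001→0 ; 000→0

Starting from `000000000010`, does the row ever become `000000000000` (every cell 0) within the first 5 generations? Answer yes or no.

generation 1: 000000000000
all cells are 0 at generation 1

yes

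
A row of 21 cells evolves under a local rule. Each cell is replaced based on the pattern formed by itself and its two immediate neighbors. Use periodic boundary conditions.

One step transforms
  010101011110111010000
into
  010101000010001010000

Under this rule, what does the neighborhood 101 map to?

0

At position 2 the neighborhood is 101; the next row has 0 there.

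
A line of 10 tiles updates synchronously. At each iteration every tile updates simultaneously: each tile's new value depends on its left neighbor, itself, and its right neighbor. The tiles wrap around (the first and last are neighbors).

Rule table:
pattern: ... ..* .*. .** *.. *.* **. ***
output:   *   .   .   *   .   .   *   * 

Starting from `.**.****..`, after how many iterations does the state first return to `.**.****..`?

.**.****.*
.**.****..

2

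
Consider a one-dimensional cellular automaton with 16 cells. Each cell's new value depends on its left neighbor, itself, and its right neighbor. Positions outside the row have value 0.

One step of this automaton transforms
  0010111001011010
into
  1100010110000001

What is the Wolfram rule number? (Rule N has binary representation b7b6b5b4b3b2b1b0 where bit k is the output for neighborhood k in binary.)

position 5: 111 → 1  (bit 7 = 1)
position 6: 110 → 0  (bit 6 = 0)
position 3: 101 → 0  (bit 5 = 0)
position 7: 100 → 1  (bit 4 = 1)
position 4: 011 → 0  (bit 3 = 0)
position 2: 010 → 0  (bit 2 = 0)
position 1: 001 → 1  (bit 1 = 1)
position 0: 000 → 1  (bit 0 = 1)
bits b7..b0 = 10010011 = 147

147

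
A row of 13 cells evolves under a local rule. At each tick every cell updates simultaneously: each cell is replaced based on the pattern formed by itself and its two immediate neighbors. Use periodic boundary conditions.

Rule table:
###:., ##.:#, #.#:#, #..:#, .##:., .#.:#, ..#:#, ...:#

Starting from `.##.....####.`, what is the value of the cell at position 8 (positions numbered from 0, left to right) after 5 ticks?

.

tick 1: #.######...##
tick 2: ##.....####..
tick 3: .######...###
tick 4: #.....####..#
tick 5: ######...###.
position 8 holds .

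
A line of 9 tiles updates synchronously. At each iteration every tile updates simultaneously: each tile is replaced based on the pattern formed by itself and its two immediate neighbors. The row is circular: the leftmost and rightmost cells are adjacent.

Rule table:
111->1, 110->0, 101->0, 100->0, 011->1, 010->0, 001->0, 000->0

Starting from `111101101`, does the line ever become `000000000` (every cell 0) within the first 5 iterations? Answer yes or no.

iteration 1: 111001001
iteration 2: 110000001
iteration 3: 100000001
iteration 4: 000000001
iteration 5: 000000000
all cells are 0 at iteration 5

yes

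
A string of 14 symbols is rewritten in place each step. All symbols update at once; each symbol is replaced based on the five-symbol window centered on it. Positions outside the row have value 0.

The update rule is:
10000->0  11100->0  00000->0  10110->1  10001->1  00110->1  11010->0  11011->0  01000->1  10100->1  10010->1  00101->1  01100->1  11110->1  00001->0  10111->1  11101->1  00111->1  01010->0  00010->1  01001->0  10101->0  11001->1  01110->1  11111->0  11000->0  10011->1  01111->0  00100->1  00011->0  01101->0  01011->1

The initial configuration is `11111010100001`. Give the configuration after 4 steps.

10010111101111

step 1: 10011000110011
step 2: 10111010111111
step 3: 11111001100010
step 4: 10010111101111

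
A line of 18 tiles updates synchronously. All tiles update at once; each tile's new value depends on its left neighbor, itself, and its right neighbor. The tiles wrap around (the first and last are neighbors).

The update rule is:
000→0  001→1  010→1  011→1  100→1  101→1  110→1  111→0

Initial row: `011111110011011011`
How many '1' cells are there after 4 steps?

7

110000011111111111
011000110000000000
111101111000000000
100111001100000001
count of 1: 7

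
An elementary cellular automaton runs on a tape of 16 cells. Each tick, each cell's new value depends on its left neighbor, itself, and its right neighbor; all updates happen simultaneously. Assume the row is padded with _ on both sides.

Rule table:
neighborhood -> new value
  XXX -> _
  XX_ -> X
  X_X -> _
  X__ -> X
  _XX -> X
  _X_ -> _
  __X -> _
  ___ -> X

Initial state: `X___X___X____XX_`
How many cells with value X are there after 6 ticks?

7

_XX__XX__XXX_XXX
_XXX_XXX_X_X_X_X
_X_X_X_X________
________XXXXXXXX
XXXXXXX_X______X
X_____X__XXXXX__
count of X: 7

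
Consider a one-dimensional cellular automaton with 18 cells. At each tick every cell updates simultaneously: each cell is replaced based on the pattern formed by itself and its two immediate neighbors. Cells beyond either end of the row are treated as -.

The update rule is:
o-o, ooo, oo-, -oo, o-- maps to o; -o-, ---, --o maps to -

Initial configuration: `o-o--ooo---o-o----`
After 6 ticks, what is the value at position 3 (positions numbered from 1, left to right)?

-

-o-o-oooo---o-o---
--o-oooooo---o-o--
---oooooooo---o-o-
---ooooooooo---o-o
---oooooooooo---o-
---ooooooooooo---o
position 3 holds -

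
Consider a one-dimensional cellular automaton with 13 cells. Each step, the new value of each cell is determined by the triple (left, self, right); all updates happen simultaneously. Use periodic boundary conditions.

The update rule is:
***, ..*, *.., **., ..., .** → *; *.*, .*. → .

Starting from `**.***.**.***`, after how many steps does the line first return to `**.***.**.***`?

**.***.**.***

1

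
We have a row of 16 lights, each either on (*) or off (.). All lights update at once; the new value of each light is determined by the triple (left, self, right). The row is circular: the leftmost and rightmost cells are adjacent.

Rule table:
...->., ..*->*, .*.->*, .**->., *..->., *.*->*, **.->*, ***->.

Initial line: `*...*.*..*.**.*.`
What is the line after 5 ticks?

.***.......*.**.

tick 1: *..****.***.****
tick 2: *.*...**..**....
tick 3: ***..*.*.*.*...*
tick 4: ..*.********..*.
tick 5: .***.......*.**.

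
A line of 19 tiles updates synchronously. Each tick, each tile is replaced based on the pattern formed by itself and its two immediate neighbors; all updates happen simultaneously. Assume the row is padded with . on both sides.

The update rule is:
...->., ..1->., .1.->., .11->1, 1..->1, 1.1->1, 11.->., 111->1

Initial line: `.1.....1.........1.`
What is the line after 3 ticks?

....1.....1........

..1.....1.........1
...1.....1.........
....1.....1........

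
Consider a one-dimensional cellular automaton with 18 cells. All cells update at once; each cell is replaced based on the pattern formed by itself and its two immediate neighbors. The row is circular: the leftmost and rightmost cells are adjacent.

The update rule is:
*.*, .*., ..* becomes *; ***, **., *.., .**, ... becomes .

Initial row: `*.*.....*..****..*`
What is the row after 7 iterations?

.**....**.*.....*.
*.....*..**....**.
*....**.*.....*..*
....*..**....**.*.
...**.*.....*..**.
..*..**....**.*...
.**.*.....*..**...

.**.*.....*..**...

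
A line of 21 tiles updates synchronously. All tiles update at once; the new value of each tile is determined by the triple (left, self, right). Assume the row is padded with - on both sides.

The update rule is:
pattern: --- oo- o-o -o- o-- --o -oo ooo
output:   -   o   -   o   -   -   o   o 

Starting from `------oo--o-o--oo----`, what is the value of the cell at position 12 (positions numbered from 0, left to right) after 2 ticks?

o

------oo--o-o--oo----  (fixed point — unchanged through tick 2)
position 12 holds o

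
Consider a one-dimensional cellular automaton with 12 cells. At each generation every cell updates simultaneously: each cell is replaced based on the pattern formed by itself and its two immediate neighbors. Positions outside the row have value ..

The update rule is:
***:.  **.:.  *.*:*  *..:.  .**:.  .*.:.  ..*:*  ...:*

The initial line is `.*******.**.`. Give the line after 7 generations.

****.......*

*.......*...
..******..**
**.......*..
...******..*
***.......*.
....******..
****.......*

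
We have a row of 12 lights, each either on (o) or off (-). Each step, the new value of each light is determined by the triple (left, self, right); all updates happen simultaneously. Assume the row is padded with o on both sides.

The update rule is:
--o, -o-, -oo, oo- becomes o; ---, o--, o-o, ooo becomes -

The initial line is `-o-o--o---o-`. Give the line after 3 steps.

-o-o-oo-o-o-

step 1: -o-o-oo--oo-
step 2: -o-o-oo-ooo-
step 3: -o-o-oo-o-o-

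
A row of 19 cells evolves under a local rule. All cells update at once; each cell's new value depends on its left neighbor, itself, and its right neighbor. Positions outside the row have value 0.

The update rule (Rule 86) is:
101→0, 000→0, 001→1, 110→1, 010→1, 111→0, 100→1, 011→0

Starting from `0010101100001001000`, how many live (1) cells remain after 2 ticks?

tick 1: 0110100110011111100
tick 2: 1010111011100000110
count of 1: 10

10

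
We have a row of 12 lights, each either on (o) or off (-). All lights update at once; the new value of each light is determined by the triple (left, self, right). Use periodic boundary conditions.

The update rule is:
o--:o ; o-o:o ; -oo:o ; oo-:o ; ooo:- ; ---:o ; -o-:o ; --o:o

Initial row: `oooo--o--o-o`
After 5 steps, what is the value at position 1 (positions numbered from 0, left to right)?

step 1: ---ooooooooo
step 2: oooo-------o
step 3: ---ooooooooo  (repeats step 1; period 2)
step 5: ---ooooooooo
position 1 holds -

-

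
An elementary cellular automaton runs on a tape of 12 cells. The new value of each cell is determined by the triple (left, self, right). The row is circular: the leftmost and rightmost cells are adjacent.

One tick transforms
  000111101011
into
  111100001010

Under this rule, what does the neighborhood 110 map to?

0

At position 6 the neighborhood is 110; the next row has 0 there.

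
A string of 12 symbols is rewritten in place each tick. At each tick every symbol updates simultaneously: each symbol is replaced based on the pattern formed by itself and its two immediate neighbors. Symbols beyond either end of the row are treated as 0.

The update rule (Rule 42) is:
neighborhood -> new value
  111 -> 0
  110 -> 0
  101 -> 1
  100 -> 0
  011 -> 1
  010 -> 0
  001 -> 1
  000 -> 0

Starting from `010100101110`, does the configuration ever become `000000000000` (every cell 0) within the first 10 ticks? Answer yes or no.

101001011000
010010110000
100101100000
001011000000
010110000000
101100000000
011000000000
110000000000
100000000000
000000000000
all cells are 0 at tick 10

yes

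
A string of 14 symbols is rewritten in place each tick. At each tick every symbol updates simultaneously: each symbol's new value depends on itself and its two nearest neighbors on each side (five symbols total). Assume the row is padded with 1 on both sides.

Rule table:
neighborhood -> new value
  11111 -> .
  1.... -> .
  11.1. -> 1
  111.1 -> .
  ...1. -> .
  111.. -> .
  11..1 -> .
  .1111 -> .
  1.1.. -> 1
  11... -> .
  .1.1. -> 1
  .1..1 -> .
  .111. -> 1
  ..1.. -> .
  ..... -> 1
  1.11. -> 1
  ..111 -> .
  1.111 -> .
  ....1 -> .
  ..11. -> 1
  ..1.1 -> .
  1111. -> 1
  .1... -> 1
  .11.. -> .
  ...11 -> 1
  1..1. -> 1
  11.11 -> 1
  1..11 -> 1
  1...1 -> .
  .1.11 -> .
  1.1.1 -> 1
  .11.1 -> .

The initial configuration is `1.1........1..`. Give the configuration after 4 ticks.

.111.1111....1
1.1.1..1....1.
.1111.1.1.....
1..1.11111.1.1

1..1.11111.1.1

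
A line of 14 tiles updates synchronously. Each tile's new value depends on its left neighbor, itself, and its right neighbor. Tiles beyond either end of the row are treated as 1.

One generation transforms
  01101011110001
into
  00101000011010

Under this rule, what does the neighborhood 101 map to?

At position 0 the neighborhood is 101; the next row has 0 there.

0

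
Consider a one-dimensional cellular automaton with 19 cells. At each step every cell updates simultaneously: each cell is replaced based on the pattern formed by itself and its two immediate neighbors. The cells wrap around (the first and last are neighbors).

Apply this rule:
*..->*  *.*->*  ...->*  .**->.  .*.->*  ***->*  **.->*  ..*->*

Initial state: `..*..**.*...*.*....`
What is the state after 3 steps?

*****.*************
******.************
*******.***********

*******.***********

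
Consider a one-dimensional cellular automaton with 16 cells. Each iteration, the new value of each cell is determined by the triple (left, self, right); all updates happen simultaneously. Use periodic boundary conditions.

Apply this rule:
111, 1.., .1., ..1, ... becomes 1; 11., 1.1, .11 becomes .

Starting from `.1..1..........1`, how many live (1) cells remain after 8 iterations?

4

.111111111111111
..1111111111111.
11.11111111111.1
1...111111111...
1111.1111111.111
111...11111...11
11.111.111.111.1
1...1...1...1...
count of 1: 4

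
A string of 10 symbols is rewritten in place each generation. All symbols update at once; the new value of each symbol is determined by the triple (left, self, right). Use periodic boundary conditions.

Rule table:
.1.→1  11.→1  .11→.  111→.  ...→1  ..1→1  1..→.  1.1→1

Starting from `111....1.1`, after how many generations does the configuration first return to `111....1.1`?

20

generation 1: ..1.11111.
generation 2: 1111....1.
generation 3: ...1.11111
generation 4: .1111....1
generation 5: 1...1.1111
generation 6: 1.1111....
generation 7: 11...1.111
generation 8: .1.1111...
generation 9: 111...1.11
generation 10: ..1.1111..
generation 11: 1111...1.1
generation 12: ...1.1111.
generation 13: 11111...1.
generation 14: ....1.1111
generation 15: .11111...1
generation 16: 1....1.111
generation 17: 1.11111...
generation 18: 11....1.11
generation 19: .1.11111..
generation 20: 111....1.1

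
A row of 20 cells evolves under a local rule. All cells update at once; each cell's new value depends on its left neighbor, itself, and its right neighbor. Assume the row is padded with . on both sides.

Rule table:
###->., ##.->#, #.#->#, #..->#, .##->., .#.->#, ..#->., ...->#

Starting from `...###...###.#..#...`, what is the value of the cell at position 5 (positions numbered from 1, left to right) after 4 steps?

.

##...###...####.####
.###...###....##...#
...###...####..###.#
##...###....##...###
position 5 holds .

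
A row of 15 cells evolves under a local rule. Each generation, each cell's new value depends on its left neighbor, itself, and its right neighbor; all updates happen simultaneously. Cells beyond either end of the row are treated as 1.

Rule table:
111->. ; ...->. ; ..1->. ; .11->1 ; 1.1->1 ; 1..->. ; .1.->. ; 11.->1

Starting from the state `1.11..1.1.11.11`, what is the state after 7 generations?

generation 1: 1111...1.11111.
generation 2: ...1....11...11
generation 3: ........11...1.
generation 4: ........11....1
generation 5: ........11....1  (fixed point — unchanged through generation 7)

........11....1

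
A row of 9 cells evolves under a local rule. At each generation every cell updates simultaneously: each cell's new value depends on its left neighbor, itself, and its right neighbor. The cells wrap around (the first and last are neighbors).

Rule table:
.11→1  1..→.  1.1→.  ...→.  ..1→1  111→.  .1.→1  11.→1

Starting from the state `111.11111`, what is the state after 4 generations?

..1.1....
.11.1....
111.1....
1.1.1...1

1.1.1...1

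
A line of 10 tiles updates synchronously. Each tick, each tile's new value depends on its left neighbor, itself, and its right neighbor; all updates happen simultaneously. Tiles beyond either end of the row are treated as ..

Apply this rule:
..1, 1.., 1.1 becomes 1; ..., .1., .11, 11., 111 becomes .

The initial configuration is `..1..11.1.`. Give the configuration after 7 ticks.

.1.11..1.1

tick 1: .1.11..1.1
tick 2: 1.1..11.1.
tick 3: .1.11..1.1  (repeats tick 1; period 2)
tick 7: .1.11..1.1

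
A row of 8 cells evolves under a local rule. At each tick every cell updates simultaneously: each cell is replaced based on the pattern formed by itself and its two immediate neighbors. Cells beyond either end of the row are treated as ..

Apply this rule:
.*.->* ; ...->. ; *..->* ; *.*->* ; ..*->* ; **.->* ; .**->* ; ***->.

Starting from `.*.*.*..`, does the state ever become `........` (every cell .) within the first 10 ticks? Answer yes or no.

no

tick 1: *******.
tick 2: *.....**
tick 3: **...***
tick 4: ***.**.*
tick 5: *.******
tick 6: ***....*
tick 7: *.**..**
tick 8: ********
tick 9: *......*
tick 10: **....**
tick 10 is **....**, still not uniform .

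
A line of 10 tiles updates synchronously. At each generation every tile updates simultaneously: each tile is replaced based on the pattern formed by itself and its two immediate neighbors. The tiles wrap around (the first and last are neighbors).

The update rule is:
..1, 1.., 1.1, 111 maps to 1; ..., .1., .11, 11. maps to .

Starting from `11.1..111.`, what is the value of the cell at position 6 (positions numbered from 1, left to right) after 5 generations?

1

..1.11.1.1
11.1..1.1.
..1.11.1.1  (repeats generation 1; period 2)
generation 5: ..1.11.1.1
position 6 holds 1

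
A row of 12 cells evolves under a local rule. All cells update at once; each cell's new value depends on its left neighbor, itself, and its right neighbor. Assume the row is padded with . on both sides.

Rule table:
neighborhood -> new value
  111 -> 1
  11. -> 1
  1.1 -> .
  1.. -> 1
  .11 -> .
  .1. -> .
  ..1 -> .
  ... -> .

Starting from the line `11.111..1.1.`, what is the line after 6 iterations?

......1..111

.1..111....1
..1..111....
...1..111...
....1..111..
.....1..111.
......1..111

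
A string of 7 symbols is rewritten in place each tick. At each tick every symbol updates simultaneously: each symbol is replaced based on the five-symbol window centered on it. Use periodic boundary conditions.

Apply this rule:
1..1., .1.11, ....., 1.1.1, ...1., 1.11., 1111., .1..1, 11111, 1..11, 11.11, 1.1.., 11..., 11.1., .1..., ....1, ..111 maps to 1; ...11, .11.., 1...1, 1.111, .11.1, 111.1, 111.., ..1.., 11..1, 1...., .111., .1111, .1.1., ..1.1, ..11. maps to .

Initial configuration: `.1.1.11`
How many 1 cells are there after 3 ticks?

3

11.111.
1.1...1
.111...
count of 1: 3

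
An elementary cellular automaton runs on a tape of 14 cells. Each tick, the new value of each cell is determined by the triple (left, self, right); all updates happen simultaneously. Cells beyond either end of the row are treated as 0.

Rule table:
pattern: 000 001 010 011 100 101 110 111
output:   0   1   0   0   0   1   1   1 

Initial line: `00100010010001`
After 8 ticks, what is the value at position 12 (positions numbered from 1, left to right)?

0

tick 1: 01000100100010
tick 2: 10001001000100
tick 3: 00010010001000
tick 4: 00100100010000
tick 5: 01001000100000
tick 6: 10010001000000
tick 7: 00100010000000
tick 8: 01000100000000
position 12 holds 0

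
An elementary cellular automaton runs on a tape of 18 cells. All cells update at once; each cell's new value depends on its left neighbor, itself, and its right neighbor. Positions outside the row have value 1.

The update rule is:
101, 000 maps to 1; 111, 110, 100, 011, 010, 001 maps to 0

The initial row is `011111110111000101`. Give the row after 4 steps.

step 1: 100000001000010010
step 2: 001111100011000001
step 3: 000000001000011100
step 4: 011111100011000000

011111100011000000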